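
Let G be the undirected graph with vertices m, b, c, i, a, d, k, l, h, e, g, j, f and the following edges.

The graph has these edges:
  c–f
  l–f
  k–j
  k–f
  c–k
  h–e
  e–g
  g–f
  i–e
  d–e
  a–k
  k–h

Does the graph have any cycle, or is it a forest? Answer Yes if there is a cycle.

Yes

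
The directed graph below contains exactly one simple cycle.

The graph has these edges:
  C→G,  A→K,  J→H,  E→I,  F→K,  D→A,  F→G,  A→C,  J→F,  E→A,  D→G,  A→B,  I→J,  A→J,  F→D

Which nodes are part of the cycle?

A, D, F, J

DFS with gray/black marking from A:
A gray
  K gray
  K black
  B gray
  B black
  C gray
    G gray
    G black
  C black
  J gray
    H gray
    H black
    F gray
      F→G: G black — skip
      F→K: K black — skip
      D gray
        D→G: G black — skip
        D→A: A is gray → back edge
Back edge closes the cycle A → J → F → D → A; its vertices are {A, D, F, J}.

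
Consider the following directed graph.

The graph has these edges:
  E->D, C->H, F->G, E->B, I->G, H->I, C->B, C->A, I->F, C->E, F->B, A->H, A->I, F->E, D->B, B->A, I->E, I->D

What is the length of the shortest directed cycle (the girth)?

4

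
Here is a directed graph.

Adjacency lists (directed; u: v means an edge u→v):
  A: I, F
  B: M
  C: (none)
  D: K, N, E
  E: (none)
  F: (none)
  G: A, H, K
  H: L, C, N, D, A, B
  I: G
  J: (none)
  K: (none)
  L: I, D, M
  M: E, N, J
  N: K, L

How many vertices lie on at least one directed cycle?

A vertex is on a directed cycle iff it belongs to a strongly connected component of size ≥ 2 (or has a self-loop).
The vertices on cycles are {A, B, D, G, H, I, L, M, N} — 9 in total.

9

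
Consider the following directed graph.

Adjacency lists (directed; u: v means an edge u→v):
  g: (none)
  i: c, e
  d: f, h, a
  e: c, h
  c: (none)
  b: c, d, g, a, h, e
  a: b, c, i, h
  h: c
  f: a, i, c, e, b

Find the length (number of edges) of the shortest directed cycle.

For each vertex v, BFS finds the shortest path from v back to v.
The shortest such closed walk is b → a → b, length 2.

2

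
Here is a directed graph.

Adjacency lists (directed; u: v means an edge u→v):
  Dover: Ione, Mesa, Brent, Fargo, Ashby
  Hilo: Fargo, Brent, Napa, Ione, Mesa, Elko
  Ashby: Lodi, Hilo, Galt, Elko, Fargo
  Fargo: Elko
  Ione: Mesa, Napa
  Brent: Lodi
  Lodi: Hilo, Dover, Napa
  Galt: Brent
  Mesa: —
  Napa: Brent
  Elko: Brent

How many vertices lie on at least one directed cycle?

10

A vertex is on a directed cycle iff it belongs to a strongly connected component of size ≥ 2 (or has a self-loop).
The vertices on cycles are {Elko, Galt, Hilo, Ione, Lodi, Napa, Ashby, Brent, Dover, Fargo} — 10 in total.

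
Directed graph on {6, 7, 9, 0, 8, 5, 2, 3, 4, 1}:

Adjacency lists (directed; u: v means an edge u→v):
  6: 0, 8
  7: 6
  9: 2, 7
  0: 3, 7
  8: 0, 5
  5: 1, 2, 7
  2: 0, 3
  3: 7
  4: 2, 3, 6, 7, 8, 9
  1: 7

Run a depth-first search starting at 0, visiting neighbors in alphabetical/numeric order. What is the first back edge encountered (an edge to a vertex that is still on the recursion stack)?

DFS from 0 (visiting neighbors in alphabetical/numeric order); mark gray on enter, black on exit:
0 gray
  3 gray
    7 gray
      6 gray
        6→0: 0 is gray → back edge
First back edge: 6 → 0.

6->0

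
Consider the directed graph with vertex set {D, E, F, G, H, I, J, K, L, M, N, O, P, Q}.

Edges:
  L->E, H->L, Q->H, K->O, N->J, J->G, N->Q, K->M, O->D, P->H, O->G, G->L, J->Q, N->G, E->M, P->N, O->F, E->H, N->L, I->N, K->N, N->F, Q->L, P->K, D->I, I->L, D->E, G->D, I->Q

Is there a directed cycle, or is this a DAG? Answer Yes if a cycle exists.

Yes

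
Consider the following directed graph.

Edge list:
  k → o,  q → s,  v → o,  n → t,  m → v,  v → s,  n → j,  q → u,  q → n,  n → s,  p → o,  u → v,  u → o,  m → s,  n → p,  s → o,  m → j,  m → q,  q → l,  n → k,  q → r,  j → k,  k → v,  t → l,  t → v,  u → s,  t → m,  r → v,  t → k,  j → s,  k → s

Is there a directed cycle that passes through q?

Yes

q is on a cycle iff q can reach itself via ≥1 edge.
q → n → t → m → q — yes.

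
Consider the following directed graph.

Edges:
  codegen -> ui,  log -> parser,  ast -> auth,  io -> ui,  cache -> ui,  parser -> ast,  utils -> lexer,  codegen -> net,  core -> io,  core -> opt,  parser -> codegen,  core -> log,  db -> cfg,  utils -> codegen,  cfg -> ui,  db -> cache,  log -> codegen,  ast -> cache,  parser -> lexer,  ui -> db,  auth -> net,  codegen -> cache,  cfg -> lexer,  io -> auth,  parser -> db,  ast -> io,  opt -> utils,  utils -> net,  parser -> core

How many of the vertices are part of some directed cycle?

A vertex is on a directed cycle iff it belongs to a strongly connected component of size ≥ 2 (or has a self-loop).
The vertices on cycles are {db, ui, cfg, log, core, cache, parser} — 7 in total.

7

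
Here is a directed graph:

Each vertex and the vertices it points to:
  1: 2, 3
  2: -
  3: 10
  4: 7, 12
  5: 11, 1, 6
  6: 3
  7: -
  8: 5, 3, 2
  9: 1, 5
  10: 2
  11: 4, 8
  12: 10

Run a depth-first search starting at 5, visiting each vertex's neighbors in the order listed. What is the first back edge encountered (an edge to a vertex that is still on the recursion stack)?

8→5

DFS from 5 (visiting each vertex's neighbors in the order listed); mark gray on enter, black on exit:
5 gray
  11 gray
    4 gray
      7 gray
      7 black
      12 gray
        10 gray
          2 gray
          2 black
        10 black
      12 black
    4 black
    8 gray
      8→5: 5 is gray → back edge
First back edge: 8 → 5.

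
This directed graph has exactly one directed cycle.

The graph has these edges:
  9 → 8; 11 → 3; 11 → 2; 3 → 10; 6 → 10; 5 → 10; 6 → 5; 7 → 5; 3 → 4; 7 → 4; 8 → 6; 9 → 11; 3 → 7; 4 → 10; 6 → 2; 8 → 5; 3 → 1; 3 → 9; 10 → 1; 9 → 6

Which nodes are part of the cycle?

3, 9, 11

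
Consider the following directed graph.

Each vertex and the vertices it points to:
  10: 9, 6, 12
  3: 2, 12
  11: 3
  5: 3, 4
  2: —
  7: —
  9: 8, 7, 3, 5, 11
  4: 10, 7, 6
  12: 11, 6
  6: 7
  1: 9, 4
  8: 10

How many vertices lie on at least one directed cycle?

8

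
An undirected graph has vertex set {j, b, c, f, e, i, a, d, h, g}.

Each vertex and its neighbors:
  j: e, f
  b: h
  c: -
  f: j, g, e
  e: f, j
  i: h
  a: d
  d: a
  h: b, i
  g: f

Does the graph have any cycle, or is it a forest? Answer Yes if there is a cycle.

Yes

DFS, tracking each vertex's parent; an edge to a visited non-parent vertex closes a cycle.
Start from c:
visit c (parent –)
visit j (parent –)
  visit e (parent j)
    visit f (parent e)
      f–j: j visited and ≠ parent → cycle
Cycle: j – e – f – j.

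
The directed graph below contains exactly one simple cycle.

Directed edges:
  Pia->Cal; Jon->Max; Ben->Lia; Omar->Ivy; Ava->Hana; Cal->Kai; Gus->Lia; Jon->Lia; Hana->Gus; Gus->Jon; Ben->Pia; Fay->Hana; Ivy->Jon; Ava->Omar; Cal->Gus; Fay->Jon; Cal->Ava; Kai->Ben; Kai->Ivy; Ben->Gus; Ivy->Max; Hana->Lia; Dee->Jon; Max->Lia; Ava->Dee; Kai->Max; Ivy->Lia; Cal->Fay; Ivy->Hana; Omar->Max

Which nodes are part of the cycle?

DFS with gray/black marking from Cal:
Cal gray
  Kai gray
    Ben gray
      Lia gray
      Lia black
      Pia gray
        Pia→Cal: Cal is gray → back edge
Back edge closes the cycle Cal → Kai → Ben → Pia → Cal; its vertices are {Ben, Cal, Kai, Pia}.

Ben, Cal, Kai, Pia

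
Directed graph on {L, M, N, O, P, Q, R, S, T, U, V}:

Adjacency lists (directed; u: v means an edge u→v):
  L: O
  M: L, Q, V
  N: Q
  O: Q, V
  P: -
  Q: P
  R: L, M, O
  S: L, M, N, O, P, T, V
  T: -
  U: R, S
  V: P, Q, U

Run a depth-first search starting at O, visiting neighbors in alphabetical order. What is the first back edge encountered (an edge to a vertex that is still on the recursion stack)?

L→O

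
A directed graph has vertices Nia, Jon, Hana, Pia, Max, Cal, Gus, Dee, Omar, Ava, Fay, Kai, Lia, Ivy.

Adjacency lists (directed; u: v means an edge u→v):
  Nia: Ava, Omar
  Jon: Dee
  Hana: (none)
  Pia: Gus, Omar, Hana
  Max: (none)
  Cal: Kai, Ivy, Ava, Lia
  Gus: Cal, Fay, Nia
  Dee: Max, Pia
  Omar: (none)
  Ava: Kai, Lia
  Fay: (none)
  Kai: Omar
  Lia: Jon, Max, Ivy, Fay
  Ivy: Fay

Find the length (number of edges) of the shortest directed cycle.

6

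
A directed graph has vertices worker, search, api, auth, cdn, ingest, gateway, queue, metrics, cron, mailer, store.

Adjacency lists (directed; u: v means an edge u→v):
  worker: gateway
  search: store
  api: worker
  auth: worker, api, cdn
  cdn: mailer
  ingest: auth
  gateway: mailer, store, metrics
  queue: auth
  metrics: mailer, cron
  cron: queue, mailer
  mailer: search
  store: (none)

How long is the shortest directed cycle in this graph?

For each vertex v, BFS finds the shortest path from v back to v.
The shortest such closed walk is auth → worker → gateway → metrics → cron → queue → auth, length 6.

6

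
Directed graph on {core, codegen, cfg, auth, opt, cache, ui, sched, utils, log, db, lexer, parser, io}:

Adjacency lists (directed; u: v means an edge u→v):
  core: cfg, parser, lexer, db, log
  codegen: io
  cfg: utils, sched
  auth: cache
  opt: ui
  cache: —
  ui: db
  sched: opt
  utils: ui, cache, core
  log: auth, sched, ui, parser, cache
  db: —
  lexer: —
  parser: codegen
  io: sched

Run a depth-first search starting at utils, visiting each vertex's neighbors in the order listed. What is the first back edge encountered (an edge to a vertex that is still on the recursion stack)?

cfg->utils

DFS from utils (visiting each vertex's neighbors in the order listed); mark gray on enter, black on exit:
utils gray
  ui gray
    db gray
    db black
  ui black
  cache gray
  cache black
  core gray
    cfg gray
      cfg→utils: utils is gray → back edge
First back edge: cfg → utils.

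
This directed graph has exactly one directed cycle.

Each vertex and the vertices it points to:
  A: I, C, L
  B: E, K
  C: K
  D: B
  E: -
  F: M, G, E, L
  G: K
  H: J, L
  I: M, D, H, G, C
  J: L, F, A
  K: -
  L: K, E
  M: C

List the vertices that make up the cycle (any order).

DFS with gray/black marking from H:
H gray
  J gray
    L gray
      K gray
      K black
      E gray
      E black
    L black
    F gray
      M gray
        C gray
          C→K: K black — skip
        C black
      M black
      G gray
        G→K: K black — skip
      G black
      F→E: E black — skip
      F→L: L black — skip
    F black
    A gray
      I gray
        I→M: M black — skip
        D gray
          B gray
            B→E: E black — skip
            B→K: K black — skip
          B black
        D black
        I→H: H is gray → back edge
Back edge closes the cycle H → J → A → I → H; its vertices are {A, H, I, J}.

A, H, I, J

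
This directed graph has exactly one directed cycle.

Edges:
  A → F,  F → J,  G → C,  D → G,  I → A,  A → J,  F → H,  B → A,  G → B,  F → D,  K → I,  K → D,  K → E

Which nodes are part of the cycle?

A, B, D, F, G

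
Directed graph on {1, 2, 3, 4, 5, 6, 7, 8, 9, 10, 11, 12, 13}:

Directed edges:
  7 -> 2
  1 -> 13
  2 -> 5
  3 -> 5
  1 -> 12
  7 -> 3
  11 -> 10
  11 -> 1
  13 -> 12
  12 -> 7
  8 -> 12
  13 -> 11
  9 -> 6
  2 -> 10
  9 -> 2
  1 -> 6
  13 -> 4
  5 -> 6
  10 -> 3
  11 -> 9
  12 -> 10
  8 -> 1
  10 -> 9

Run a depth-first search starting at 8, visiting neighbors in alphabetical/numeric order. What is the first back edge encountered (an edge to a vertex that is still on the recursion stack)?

9→2

DFS from 8 (visiting neighbors in alphabetical/numeric order); mark gray on enter, black on exit:
8 gray
  1 gray
    6 gray
    6 black
    12 gray
      7 gray
        2 gray
          5 gray
            5→6: 6 black — skip
          5 black
          10 gray
            3 gray
              3→5: 5 black — skip
            3 black
            9 gray
              9→2: 2 is gray → back edge
First back edge: 9 → 2.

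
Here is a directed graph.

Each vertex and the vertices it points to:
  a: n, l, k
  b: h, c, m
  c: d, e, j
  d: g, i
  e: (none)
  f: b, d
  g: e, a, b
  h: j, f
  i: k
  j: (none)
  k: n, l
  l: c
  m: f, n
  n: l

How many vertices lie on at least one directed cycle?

A vertex is on a directed cycle iff it belongs to a strongly connected component of size ≥ 2 (or has a self-loop).
The vertices on cycles are {a, b, c, d, f, g, h, i, k, l, m, n} — 12 in total.

12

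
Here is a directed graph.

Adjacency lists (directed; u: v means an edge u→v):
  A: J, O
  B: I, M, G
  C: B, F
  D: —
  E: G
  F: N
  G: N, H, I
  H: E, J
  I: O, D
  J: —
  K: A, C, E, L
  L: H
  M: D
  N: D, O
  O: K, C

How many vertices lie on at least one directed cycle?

12

A vertex is on a directed cycle iff it belongs to a strongly connected component of size ≥ 2 (or has a self-loop).
The vertices on cycles are {A, B, C, E, F, G, H, I, K, L, N, O} — 12 in total.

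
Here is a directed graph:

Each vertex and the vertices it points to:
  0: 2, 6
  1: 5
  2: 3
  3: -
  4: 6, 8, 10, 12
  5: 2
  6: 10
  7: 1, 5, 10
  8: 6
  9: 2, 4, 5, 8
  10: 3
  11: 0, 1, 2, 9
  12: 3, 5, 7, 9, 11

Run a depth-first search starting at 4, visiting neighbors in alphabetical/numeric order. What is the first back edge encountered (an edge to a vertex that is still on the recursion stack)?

DFS from 4 (visiting neighbors in alphabetical/numeric order); mark gray on enter, black on exit:
4 gray
  6 gray
    10 gray
      3 gray
      3 black
    10 black
  6 black
  8 gray
    8→6: 6 black — skip
  8 black
  4→10: 10 black — skip
  12 gray
    12→3: 3 black — skip
    5 gray
      2 gray
        2→3: 3 black — skip
      2 black
    5 black
    7 gray
      1 gray
        1→5: 5 black — skip
      1 black
      7→5: 5 black — skip
      7→10: 10 black — skip
    7 black
    9 gray
      9→2: 2 black — skip
      9→4: 4 is gray → back edge
First back edge: 9 → 4.

9→4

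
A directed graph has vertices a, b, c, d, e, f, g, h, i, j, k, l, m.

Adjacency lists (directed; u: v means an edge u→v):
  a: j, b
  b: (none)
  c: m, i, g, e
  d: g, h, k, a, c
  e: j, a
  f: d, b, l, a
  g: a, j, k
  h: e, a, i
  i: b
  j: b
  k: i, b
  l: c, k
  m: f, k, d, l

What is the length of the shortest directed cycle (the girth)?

3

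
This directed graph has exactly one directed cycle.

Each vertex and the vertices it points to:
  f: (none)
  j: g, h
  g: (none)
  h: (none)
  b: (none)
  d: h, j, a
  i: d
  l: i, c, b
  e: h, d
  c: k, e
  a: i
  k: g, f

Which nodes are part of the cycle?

a, d, i

DFS with gray/black marking from i:
i gray
  d gray
    h gray
    h black
    j gray
      g gray
      g black
      j→h: h black — skip
    j black
    a gray
      a→i: i is gray → back edge
Back edge closes the cycle i → d → a → i; its vertices are {a, d, i}.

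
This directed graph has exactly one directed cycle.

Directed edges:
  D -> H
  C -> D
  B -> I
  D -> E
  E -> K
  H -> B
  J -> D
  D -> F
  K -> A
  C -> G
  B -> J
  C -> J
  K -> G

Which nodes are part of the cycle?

DFS with gray/black marking from D:
D gray
  F gray
  F black
  E gray
    K gray
      G gray
      G black
      A gray
      A black
    K black
  E black
  H gray
    B gray
      J gray
        J→D: D is gray → back edge
Back edge closes the cycle D → H → B → J → D; its vertices are {B, D, H, J}.

B, D, H, J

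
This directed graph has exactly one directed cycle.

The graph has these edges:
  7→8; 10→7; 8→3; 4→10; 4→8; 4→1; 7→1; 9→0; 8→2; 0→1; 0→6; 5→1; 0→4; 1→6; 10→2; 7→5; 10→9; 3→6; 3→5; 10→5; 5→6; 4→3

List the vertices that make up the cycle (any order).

DFS with gray/black marking from 4:
4 gray
  3 gray
    6 gray
    6 black
    5 gray
      5→6: 6 black — skip
      1 gray
        1→6: 6 black — skip
      1 black
    5 black
  3 black
  4→1: 1 black — skip
  8 gray
    2 gray
    2 black
    8→3: 3 black — skip
  8 black
  10 gray
    10→5: 5 black — skip
    9 gray
      0 gray
        0→6: 6 black — skip
        0→1: 1 black — skip
        0→4: 4 is gray → back edge
Back edge closes the cycle 4 → 10 → 9 → 0 → 4; its vertices are {0, 4, 9, 10}.

0, 4, 9, 10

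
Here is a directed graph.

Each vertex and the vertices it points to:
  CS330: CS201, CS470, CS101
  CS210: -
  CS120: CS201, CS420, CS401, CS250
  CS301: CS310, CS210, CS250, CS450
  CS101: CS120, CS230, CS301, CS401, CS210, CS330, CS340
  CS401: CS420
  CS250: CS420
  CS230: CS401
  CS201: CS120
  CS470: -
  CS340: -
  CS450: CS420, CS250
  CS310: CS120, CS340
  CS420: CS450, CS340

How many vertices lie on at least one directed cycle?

7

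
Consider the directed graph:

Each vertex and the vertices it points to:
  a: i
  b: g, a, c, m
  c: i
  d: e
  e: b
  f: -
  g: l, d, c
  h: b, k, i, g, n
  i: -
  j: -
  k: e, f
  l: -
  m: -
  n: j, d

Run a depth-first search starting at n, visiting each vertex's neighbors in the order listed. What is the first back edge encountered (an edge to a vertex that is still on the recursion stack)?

g->d

DFS from n (visiting each vertex's neighbors in the order listed); mark gray on enter, black on exit:
n gray
  j gray
  j black
  d gray
    e gray
      b gray
        g gray
          l gray
          l black
          g→d: d is gray → back edge
First back edge: g → d.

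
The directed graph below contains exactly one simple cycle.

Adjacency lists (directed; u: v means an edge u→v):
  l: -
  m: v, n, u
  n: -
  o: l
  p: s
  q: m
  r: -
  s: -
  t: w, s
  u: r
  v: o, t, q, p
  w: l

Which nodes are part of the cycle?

m, q, v

DFS with gray/black marking from m:
m gray
  v gray
    o gray
      l gray
      l black
    o black
    t gray
      w gray
        w→l: l black — skip
      w black
      s gray
      s black
    t black
    q gray
      q→m: m is gray → back edge
Back edge closes the cycle m → v → q → m; its vertices are {m, q, v}.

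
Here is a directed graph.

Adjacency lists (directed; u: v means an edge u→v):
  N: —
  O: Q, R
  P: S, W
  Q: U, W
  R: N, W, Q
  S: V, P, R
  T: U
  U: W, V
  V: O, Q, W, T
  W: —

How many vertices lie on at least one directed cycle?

A vertex is on a directed cycle iff it belongs to a strongly connected component of size ≥ 2 (or has a self-loop).
The vertices on cycles are {O, P, Q, R, S, T, U, V} — 8 in total.

8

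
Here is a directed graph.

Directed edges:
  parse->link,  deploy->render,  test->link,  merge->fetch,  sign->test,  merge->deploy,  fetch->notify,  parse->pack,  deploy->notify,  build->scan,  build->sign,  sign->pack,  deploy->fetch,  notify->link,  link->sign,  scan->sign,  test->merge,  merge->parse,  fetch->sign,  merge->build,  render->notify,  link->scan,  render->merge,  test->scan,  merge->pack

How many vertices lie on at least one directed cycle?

11

A vertex is on a directed cycle iff it belongs to a strongly connected component of size ≥ 2 (or has a self-loop).
The vertices on cycles are {link, scan, sign, test, build, fetch, merge, parse, deploy, notify, render} — 11 in total.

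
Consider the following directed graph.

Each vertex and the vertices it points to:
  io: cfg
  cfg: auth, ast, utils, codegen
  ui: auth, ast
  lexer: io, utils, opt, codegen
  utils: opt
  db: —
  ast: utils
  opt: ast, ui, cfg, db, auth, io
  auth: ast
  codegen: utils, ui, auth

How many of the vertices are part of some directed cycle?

A vertex is on a directed cycle iff it belongs to a strongly connected component of size ≥ 2 (or has a self-loop).
The vertices on cycles are {io, ui, ast, cfg, opt, auth, utils, codegen} — 8 in total.

8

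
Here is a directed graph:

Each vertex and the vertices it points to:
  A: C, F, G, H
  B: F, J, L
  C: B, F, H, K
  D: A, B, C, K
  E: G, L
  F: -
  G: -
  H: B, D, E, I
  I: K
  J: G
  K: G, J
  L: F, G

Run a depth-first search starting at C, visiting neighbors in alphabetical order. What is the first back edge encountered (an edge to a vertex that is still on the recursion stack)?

A→C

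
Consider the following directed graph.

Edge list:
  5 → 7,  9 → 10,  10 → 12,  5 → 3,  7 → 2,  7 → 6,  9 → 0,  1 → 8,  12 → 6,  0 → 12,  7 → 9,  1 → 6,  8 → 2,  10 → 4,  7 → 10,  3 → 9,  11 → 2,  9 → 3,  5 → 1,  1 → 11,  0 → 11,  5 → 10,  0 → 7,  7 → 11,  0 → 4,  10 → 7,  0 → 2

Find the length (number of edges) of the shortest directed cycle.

2

For each vertex v, BFS finds the shortest path from v back to v.
The shortest such closed walk is 7 → 10 → 7, length 2.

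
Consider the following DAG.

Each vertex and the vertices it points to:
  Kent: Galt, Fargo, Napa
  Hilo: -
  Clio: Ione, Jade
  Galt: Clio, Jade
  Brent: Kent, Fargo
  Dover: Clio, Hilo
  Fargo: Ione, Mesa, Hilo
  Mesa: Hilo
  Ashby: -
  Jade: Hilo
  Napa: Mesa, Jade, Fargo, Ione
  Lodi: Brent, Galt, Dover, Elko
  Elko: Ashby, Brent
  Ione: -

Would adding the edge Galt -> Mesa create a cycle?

No

Adding Galt→Mesa creates a cycle iff Mesa can already reach Galt.
Explore from Mesa: no path reaches Galt. The graph stays acyclic.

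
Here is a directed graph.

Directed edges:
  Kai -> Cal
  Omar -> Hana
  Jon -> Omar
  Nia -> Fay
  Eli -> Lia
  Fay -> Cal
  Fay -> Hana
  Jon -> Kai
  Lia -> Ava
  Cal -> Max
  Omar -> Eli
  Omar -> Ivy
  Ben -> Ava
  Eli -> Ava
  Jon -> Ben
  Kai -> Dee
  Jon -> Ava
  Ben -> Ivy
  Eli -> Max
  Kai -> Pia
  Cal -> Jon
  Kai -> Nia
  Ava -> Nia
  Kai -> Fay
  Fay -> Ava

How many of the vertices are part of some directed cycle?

A vertex is on a directed cycle iff it belongs to a strongly connected component of size ≥ 2 (or has a self-loop).
The vertices on cycles are {Ava, Ben, Cal, Eli, Fay, Jon, Kai, Lia, Nia, Omar} — 10 in total.

10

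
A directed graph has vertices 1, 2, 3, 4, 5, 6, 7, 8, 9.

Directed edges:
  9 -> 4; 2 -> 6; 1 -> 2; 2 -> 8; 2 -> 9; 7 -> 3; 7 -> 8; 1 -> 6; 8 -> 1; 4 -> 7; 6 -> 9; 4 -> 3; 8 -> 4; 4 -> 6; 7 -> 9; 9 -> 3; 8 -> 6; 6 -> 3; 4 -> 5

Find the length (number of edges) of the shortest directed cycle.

3

For each vertex v, BFS finds the shortest path from v back to v.
The shortest such closed walk is 2 → 8 → 1 → 2, length 3.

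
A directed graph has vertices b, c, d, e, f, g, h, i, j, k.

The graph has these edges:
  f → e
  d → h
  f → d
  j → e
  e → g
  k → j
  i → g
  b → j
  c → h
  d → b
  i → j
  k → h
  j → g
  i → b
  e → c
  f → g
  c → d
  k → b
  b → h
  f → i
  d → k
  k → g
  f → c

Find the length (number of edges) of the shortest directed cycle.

5

For each vertex v, BFS finds the shortest path from v back to v.
The shortest such closed walk is d → k → j → e → c → d, length 5.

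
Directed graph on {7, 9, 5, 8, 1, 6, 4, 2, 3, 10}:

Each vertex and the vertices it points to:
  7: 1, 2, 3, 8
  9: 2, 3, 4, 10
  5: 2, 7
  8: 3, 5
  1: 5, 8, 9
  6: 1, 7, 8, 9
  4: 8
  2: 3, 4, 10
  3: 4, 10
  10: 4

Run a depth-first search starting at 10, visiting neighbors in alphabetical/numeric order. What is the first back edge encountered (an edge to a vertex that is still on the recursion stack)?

3→4

DFS from 10 (visiting neighbors in alphabetical/numeric order); mark gray on enter, black on exit:
10 gray
  4 gray
    8 gray
      3 gray
        3→4: 4 is gray → back edge
First back edge: 3 → 4.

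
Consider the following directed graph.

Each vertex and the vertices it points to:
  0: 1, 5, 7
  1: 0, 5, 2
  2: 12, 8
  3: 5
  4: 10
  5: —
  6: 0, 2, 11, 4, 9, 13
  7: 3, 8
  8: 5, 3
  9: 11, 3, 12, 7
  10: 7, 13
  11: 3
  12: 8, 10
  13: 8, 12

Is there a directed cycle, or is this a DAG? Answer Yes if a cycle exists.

DFS with white/gray/black marking, starting from 2:
2 gray
  12 gray
    8 gray
      5 gray
      5 black
      3 gray
        3→5: 5 black — skip
      3 black
    8 black
    10 gray
      7 gray
        7→3: 3 black — skip
        7→8: 8 black — skip
      7 black
      13 gray
        13→8: 8 black — skip
        13→12: 12 is gray → back edge
Back edge found, so a cycle exists: 12 → 10 → 13 → 12.

Yes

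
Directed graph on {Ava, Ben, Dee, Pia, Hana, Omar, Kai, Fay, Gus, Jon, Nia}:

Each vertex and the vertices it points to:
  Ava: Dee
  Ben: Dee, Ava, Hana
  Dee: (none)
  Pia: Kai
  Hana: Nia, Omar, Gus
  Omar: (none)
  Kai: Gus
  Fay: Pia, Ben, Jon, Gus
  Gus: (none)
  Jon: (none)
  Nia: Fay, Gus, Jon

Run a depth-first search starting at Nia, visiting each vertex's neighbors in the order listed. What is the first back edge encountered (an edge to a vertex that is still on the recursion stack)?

Hana→Nia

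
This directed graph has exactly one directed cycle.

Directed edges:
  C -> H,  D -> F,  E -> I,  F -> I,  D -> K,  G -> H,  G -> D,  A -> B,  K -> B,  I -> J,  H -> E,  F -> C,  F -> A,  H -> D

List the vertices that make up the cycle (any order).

C, D, F, H

DFS with gray/black marking from H:
H gray
  E gray
    I gray
      J gray
      J black
    I black
  E black
  D gray
    F gray
      F→I: I black — skip
      C gray
        C→H: H is gray → back edge
Back edge closes the cycle H → D → F → C → H; its vertices are {C, D, F, H}.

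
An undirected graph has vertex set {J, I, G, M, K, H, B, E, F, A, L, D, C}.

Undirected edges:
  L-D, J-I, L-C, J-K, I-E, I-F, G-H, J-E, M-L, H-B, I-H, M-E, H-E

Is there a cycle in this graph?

Yes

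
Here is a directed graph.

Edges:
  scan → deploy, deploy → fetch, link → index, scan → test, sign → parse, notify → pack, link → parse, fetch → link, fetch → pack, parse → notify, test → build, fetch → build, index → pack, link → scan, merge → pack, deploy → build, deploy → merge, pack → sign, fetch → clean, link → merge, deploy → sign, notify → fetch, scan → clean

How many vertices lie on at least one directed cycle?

A vertex is on a directed cycle iff it belongs to a strongly connected component of size ≥ 2 (or has a self-loop).
The vertices on cycles are {link, pack, scan, sign, fetch, index, merge, parse, deploy, notify} — 10 in total.

10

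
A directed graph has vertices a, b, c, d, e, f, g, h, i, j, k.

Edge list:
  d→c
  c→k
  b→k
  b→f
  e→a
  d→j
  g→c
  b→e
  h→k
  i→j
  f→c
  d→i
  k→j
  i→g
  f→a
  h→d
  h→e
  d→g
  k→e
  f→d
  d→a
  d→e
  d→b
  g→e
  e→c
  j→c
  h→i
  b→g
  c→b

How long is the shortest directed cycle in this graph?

For each vertex v, BFS finds the shortest path from v back to v.
The shortest such closed walk is d → b → f → d, length 3.

3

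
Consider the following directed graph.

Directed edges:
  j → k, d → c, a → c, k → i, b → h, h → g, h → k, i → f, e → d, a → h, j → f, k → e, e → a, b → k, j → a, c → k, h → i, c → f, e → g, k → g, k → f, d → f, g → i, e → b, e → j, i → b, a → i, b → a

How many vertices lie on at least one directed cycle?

10

A vertex is on a directed cycle iff it belongs to a strongly connected component of size ≥ 2 (or has a self-loop).
The vertices on cycles are {a, b, c, d, e, g, h, i, j, k} — 10 in total.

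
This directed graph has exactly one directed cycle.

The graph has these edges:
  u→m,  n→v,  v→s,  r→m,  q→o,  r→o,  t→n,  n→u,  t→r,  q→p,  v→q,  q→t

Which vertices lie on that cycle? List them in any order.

DFS with gray/black marking from v:
v gray
  s gray
  s black
  q gray
    p gray
    p black
    t gray
      n gray
        n→v: v is gray → back edge
Back edge closes the cycle v → q → t → n → v; its vertices are {n, q, t, v}.

n, q, t, v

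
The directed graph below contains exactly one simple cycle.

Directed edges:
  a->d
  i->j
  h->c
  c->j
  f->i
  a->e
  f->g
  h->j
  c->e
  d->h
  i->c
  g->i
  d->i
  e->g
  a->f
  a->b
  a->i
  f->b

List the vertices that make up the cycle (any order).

DFS with gray/black marking from e:
e gray
  g gray
    i gray
      c gray
        c→e: e is gray → back edge
Back edge closes the cycle e → g → i → c → e; its vertices are {c, e, g, i}.

c, e, g, i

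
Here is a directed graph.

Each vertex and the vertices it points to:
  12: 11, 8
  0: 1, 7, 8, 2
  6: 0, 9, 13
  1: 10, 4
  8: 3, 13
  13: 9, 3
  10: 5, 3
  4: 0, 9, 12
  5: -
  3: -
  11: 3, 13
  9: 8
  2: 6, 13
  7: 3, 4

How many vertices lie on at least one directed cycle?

9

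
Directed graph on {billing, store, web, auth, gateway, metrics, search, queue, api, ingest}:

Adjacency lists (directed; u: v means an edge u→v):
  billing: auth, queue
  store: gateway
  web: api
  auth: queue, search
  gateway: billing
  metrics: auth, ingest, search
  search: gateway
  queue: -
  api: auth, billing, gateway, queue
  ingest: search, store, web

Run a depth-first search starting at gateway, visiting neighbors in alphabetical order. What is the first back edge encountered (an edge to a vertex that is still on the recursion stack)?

search->gateway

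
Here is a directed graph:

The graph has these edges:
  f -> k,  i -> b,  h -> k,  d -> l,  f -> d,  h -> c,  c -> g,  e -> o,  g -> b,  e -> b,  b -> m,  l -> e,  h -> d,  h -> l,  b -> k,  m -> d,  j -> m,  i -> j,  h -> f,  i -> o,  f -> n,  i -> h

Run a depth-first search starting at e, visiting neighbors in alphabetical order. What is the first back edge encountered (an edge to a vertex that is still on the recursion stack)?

l->e

DFS from e (visiting neighbors in alphabetical order); mark gray on enter, black on exit:
e gray
  b gray
    k gray
    k black
    m gray
      d gray
        l gray
          l→e: e is gray → back edge
First back edge: l → e.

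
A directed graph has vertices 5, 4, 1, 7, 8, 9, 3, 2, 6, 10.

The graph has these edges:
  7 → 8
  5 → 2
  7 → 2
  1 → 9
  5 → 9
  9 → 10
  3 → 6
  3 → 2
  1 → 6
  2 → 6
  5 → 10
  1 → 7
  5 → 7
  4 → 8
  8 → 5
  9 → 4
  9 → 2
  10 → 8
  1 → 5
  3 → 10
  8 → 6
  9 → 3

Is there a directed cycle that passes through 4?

4 is on a cycle iff 4 can reach itself via ≥1 edge.
4 → 8 → 5 → 9 → 4 — yes.

Yes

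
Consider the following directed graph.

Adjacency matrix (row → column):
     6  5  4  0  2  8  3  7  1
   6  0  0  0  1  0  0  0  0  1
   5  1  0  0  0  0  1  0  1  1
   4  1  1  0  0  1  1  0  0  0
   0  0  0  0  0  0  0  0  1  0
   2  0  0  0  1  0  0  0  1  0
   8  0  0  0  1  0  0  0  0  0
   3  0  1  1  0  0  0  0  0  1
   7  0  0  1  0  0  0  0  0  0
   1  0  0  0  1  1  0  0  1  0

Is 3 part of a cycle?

3 lies on a cycle iff there is a path from 3 back to itself.
Exploring from 3, it never reaches itself; equivalently, its strongly connected component is a singleton.

No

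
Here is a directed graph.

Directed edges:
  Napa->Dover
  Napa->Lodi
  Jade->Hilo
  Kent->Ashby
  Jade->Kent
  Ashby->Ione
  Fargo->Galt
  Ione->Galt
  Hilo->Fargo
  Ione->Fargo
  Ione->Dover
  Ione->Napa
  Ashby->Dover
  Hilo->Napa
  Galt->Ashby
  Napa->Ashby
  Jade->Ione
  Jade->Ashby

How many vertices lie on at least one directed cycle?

5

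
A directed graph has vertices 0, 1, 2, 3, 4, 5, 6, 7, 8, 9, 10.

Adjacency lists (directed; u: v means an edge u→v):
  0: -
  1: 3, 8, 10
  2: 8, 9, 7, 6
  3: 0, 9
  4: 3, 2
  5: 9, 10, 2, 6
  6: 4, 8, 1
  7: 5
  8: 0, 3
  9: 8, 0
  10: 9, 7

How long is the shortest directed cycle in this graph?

For each vertex v, BFS finds the shortest path from v back to v.
The shortest such closed walk is 2 → 7 → 5 → 2, length 3.

3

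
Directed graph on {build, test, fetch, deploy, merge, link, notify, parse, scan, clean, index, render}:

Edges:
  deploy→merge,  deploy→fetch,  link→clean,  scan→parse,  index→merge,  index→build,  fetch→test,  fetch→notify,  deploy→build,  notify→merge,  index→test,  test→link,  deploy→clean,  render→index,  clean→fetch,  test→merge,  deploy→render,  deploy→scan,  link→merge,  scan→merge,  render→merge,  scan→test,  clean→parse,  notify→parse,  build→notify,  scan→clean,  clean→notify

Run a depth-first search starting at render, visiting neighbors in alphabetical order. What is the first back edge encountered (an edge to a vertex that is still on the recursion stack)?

fetch→test

DFS from render (visiting neighbors in alphabetical order); mark gray on enter, black on exit:
render gray
  index gray
    build gray
      notify gray
        merge gray
        merge black
        parse gray
        parse black
      notify black
    build black
    index→merge: merge black — skip
    test gray
      link gray
        clean gray
          fetch gray
            fetch→notify: notify black — skip
            fetch→test: test is gray → back edge
First back edge: fetch → test.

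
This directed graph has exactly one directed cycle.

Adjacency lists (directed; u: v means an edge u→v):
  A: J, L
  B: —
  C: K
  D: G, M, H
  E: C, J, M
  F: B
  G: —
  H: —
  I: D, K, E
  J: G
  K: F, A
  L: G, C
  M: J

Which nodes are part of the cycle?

A, C, K, L

DFS with gray/black marking from K:
K gray
  F gray
    B gray
    B black
  F black
  A gray
    J gray
      G gray
      G black
    J black
    L gray
      L→G: G black — skip
      C gray
        C→K: K is gray → back edge
Back edge closes the cycle K → A → L → C → K; its vertices are {A, C, K, L}.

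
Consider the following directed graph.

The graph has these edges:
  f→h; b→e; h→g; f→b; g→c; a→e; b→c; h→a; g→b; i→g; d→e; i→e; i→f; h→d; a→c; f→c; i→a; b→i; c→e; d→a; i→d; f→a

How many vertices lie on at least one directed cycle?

5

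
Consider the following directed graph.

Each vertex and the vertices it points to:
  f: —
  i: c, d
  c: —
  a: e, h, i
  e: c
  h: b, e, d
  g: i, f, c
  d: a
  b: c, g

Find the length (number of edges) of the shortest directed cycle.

For each vertex v, BFS finds the shortest path from v back to v.
The shortest such closed walk is h → d → a → h, length 3.

3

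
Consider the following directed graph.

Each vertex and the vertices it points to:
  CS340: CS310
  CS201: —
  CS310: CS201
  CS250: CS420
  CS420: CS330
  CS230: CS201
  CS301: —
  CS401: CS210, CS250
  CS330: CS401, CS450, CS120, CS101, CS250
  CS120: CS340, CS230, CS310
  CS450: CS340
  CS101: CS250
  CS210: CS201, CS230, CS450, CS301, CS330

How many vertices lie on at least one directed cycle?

A vertex is on a directed cycle iff it belongs to a strongly connected component of size ≥ 2 (or has a self-loop).
The vertices on cycles are {CS101, CS210, CS250, CS330, CS401, CS420} — 6 in total.

6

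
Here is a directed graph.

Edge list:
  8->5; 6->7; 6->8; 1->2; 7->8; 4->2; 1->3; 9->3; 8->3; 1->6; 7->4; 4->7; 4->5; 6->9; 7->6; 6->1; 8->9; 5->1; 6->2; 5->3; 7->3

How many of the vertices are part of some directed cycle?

6

A vertex is on a directed cycle iff it belongs to a strongly connected component of size ≥ 2 (or has a self-loop).
The vertices on cycles are {1, 4, 5, 6, 7, 8} — 6 in total.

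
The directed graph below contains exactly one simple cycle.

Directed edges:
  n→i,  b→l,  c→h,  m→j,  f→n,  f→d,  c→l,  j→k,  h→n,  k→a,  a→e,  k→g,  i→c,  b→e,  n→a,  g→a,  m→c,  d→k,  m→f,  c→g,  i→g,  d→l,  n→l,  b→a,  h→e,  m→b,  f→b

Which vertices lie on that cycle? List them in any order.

c, h, i, n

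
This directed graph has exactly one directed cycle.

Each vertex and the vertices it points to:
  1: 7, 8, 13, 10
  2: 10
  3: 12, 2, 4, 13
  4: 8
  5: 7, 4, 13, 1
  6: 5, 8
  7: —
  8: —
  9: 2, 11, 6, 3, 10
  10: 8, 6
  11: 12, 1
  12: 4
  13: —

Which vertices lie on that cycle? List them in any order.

DFS with gray/black marking from 6:
6 gray
  5 gray
    7 gray
    7 black
    4 gray
      8 gray
      8 black
    4 black
    13 gray
    13 black
    1 gray
      1→7: 7 black — skip
      1→8: 8 black — skip
      1→13: 13 black — skip
      10 gray
        10→8: 8 black — skip
        10→6: 6 is gray → back edge
Back edge closes the cycle 6 → 5 → 1 → 10 → 6; its vertices are {1, 5, 6, 10}.

1, 5, 6, 10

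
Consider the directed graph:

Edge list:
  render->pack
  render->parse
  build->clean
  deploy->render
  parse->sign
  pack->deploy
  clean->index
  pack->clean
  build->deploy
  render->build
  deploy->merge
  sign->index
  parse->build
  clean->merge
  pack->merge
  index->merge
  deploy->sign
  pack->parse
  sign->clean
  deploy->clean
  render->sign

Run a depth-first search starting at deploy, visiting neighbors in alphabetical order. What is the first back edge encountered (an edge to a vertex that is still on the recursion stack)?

build→deploy

DFS from deploy (visiting neighbors in alphabetical order); mark gray on enter, black on exit:
deploy gray
  clean gray
    index gray
      merge gray
      merge black
    index black
    clean→merge: merge black — skip
  clean black
  deploy→merge: merge black — skip
  render gray
    build gray
      build→clean: clean black — skip
      build→deploy: deploy is gray → back edge
First back edge: build → deploy.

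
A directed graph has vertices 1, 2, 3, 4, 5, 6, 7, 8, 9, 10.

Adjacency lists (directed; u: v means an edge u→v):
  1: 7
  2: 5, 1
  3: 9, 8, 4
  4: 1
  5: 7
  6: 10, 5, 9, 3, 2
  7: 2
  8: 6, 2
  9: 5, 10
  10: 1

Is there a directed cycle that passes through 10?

No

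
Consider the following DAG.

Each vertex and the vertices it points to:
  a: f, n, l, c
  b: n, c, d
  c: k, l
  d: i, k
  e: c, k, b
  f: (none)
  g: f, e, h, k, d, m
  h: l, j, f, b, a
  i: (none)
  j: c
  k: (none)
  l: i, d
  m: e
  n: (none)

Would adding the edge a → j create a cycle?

Adding a→j creates a cycle iff j can already reach a.
Explore from j: no path reaches a. The graph stays acyclic.

No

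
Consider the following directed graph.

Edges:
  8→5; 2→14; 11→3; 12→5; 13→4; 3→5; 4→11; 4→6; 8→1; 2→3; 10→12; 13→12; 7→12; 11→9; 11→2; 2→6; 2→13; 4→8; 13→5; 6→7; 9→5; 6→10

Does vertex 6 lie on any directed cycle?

No

6 lies on a cycle iff there is a path from 6 back to itself.
Exploring from 6, it never reaches itself; equivalently, its strongly connected component is a singleton.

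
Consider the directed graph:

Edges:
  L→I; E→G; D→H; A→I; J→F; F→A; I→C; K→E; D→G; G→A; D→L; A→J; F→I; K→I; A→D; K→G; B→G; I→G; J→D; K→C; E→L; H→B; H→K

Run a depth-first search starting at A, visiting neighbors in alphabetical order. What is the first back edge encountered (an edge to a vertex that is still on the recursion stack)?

DFS from A (visiting neighbors in alphabetical order); mark gray on enter, black on exit:
A gray
  D gray
    G gray
      G→A: A is gray → back edge
First back edge: G → A.

G→A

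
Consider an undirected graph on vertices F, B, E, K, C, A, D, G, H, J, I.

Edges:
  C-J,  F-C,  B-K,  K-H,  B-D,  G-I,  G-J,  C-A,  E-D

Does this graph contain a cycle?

No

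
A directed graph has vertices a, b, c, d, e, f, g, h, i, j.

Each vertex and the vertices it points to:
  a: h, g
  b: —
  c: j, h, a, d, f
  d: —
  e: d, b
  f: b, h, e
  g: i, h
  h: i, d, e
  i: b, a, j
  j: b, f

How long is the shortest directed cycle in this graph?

3

For each vertex v, BFS finds the shortest path from v back to v.
The shortest such closed walk is a → h → i → a, length 3.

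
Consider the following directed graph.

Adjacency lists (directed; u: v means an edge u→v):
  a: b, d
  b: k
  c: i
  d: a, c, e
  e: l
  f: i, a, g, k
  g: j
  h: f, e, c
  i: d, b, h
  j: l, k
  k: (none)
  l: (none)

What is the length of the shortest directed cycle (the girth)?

For each vertex v, BFS finds the shortest path from v back to v.
The shortest such closed walk is a → d → a, length 2.

2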